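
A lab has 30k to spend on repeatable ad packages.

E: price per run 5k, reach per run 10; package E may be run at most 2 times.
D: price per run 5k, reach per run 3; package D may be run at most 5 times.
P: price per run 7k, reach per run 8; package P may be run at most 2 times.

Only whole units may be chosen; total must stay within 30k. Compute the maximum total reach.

39

Take 2×E, 1×D, and 2×P: price 29 ≤ 30, reach 2·10 + 1·3 + 2·8 = 39.
E has the best ratio (10/5) and is taken to its limit of 2; remaining capacity is filled optimally with the others.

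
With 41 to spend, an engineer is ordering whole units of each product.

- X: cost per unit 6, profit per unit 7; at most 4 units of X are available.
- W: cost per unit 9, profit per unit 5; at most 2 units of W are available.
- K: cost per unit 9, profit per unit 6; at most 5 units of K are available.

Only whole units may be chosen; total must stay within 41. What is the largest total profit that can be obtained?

34

3×X and 2×K: cost 36 ≤ 41, profit 3·7 + 2·6 = 33.
4×X and 1×K: cost 33 ≤ 41, profit 4·7 + 1·6 = 34.
Best is 34.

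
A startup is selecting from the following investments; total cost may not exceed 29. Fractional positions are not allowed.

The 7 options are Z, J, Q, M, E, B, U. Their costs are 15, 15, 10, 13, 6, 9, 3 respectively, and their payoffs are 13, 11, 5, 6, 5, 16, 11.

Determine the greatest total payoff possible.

Take Z, B, and U: cost 15 + 9 + 3 = 27 ≤ 29, payoff 13 + 16 + 11 = 40.
No other feasible combination does better.

40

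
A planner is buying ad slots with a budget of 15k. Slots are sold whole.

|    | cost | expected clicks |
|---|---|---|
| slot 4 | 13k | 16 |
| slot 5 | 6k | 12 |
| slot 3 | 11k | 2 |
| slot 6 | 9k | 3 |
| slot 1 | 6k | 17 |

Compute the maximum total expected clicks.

Take slot 5 and slot 1: cost 6 + 6 = 12 ≤ 15, expected clicks 12 + 17 = 29.
No other feasible combination does better.

29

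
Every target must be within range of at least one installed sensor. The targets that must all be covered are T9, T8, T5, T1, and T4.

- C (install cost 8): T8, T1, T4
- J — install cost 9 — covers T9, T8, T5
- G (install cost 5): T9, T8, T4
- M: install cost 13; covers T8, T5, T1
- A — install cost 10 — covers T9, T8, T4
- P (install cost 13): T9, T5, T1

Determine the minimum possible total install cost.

Choose C and J: together they cover T9, T8, T5, T1, T4 — every target.
Total install cost: 8 + 9 = 17.

17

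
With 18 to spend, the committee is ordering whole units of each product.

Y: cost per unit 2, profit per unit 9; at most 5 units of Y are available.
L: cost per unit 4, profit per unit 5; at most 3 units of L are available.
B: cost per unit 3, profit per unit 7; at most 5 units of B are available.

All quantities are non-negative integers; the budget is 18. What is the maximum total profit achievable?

This is a bounded integer knapsack.
Y has the best ratio (9/2); taking only Y gives at most 5×9 = 45 (stopped by the supply cap of 5).
Mixing does better — 5×Y and 2×B: cost 16 ≤ 18, profit 5·9 + 2·7 = 59.

59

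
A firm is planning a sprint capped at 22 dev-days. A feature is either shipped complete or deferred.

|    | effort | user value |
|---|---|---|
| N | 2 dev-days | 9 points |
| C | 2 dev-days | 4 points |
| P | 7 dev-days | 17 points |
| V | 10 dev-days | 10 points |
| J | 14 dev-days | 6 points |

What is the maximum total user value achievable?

40

N + C + P + V: effort 2 + 2 + 7 + 10 = 21 ≤ 22, user value 9 + 4 + 17 + 10 = 40.
N + P + V: effort 2 + 7 + 10 = 19 ≤ 22, user value 9 + 17 + 10 = 36.
Best is N, C, P, and V with total user value 40.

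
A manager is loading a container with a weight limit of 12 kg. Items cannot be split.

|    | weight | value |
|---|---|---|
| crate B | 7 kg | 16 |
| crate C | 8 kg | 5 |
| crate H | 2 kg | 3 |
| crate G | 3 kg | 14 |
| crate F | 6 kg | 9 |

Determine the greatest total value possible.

33

crate B + crate G: weight 7 + 3 = 10 ≤ 12, value 16 + 14 = 30.
crate H + crate G + crate F: weight 2 + 3 + 6 = 11 ≤ 12, value 3 + 14 + 9 = 26.
crate B + crate H + crate G: weight 7 + 2 + 3 = 12 ≤ 12, value 16 + 3 + 14 = 33.
Best is crate B, crate H, and crate G with total value 33.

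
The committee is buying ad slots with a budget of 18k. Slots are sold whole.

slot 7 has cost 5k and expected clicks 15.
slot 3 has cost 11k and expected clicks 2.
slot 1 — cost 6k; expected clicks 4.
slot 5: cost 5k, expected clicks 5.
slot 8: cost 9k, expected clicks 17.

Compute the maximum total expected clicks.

32

slot 7 + slot 8: cost 5 + 9 = 14 ≤ 18, expected clicks 15 + 17 = 32.
slot 5 + slot 8: cost 5 + 9 = 14 ≤ 18, expected clicks 5 + 17 = 22.
slot 7 + slot 1 + slot 5: cost 5 + 6 + 5 = 16 ≤ 18, expected clicks 15 + 4 + 5 = 24.
Best is slot 7 and slot 8 with total expected clicks 32.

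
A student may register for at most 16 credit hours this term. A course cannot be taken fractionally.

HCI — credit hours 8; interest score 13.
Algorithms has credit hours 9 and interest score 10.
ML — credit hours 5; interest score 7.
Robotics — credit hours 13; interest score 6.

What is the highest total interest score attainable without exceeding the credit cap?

Algorithms + ML: credit hours 9 + 5 = 14 ≤ 16, interest score 10 + 7 = 17.
HCI + ML: credit hours 8 + 5 = 13 ≤ 16, interest score 13 + 7 = 20.
Best is HCI and ML with total interest score 20.

20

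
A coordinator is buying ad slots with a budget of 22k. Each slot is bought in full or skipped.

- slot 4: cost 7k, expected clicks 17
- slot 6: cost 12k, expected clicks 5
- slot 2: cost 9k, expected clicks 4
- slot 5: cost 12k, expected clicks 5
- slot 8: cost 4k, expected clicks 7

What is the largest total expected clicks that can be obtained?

28

Allowing fractional choices, the relaxed optimum would be about 28.8, but ad slots are indivisible.
slot 4 + slot 2 + slot 8: cost 7 + 9 + 4 = 20 ≤ 22, expected clicks 17 + 4 + 7 = 28.
slot 4 + slot 8: cost 7 + 4 = 11 ≤ 22, expected clicks 17 + 7 = 24.
slot 4 + slot 6: cost 7 + 12 = 19 ≤ 22, expected clicks 17 + 5 = 22.
Best is slot 4, slot 2, and slot 8 with total expected clicks 28.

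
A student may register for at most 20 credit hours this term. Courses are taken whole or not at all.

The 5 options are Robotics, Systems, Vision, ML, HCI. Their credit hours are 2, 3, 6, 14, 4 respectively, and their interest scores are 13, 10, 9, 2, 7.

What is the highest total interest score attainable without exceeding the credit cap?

39

Treat it as a binary knapsack problem.
Take Robotics, Systems, Vision, and HCI: credit hours 2 + 3 + 6 + 4 = 15 ≤ 20, interest score 13 + 10 + 9 + 7 = 39.
No other feasible combination does better.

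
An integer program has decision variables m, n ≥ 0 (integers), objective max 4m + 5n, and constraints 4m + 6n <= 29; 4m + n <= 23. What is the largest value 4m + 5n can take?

26

The continuous relaxation peaks at (5.45, 1.2) with value 27.80; rounding to a feasible lattice point costs some objective.
(m,n)=(4,2): 4·4+6·2=28≤29, 4·4+1·2=18≤23, objective 26.
(m,n)=(5,1): 4·5+6·1=26≤29, 4·5+1·1=21≤23, objective 25.
(m,n)=(3,2): 4·3+6·2=24≤29, 4·3+1·2=14≤23, objective 22.
Maximum is 26 at (m,n)=(4,2).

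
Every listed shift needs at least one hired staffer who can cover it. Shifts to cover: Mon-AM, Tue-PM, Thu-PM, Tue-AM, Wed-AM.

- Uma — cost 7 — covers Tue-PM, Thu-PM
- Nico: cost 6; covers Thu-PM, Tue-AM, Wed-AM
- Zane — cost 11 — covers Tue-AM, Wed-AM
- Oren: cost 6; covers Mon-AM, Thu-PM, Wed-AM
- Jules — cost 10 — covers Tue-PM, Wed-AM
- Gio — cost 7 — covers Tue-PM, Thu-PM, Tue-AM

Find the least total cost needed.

13

This is an integer covering problem.
The greedy cost-per-new-shift heuristic would pick Nico, Oren, and Uma for 19, but a cheaper cover exists.
Choose Oren and Gio: together they cover Mon-AM, Tue-PM, Thu-PM, Tue-AM, Wed-AM — every shift.
Total cost: 6 + 7 = 13.
No cover costs less than 13.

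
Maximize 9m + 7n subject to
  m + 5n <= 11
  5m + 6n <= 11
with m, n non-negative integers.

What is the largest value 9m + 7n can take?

The continuous relaxation peaks at (2.2, 0) with value 19.80; rounding to a feasible lattice point costs some objective.
(m,n)=(2,0): 1·2+5·0=2≤11, 5·2+6·0=10≤11, objective 18.
(m,n)=(1,1): 1·1+5·1=6≤11, 5·1+6·1=11≤11, objective 16.
(m,n)=(1,0): 1·1+5·0=1≤11, 5·1+6·0=5≤11, objective 9.
The best lattice point is (2,0), giving 18.

18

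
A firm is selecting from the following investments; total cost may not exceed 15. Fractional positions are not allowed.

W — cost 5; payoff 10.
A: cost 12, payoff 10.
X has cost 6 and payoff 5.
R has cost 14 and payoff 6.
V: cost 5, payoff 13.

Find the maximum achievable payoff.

This is a 0-1 knapsack instance.
Allowing fractional choices, the relaxed optimum would be about 27.2, but investments are indivisible.
X + V: cost 6 + 5 = 11 ≤ 15, payoff 5 + 13 = 18.
W + X: cost 5 + 6 = 11 ≤ 15, payoff 10 + 5 = 15.
W + V: cost 5 + 5 = 10 ≤ 15, payoff 10 + 13 = 23.
Best is W and V with total payoff 23.

23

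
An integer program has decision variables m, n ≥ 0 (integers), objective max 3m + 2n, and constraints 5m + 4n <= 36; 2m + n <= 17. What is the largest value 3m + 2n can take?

(m,n)=(7,0): 5·7+4·0=35≤36, 2·7+1·0=14≤17, objective 21.
(m,n)=(6,1): 5·6+4·1=34≤36, 2·6+1·1=13≤17, objective 20.
(m,n)=(6,0): 5·6+4·0=30≤36, 2·6+1·0=12≤17, objective 18.
No feasible integer point exceeds 21.

21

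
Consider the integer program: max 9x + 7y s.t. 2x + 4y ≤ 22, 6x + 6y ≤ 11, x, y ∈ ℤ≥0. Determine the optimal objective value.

9

The continuous relaxation peaks at (1.83, 0) with value 16.50; rounding to a feasible lattice point costs some objective.
(x,y)=(1,0): 2·1+4·0=2≤22, 6·1+6·0=6≤11, objective 9.
(x,y)=(0,1): 2·0+4·1=4≤22, 6·0+6·1=6≤11, objective 7.
(x,y)=(0,0): 2·0+4·0=0≤22, 6·0+6·0=0≤11, objective 0.
Maximum is 9 at (x,y)=(1,0).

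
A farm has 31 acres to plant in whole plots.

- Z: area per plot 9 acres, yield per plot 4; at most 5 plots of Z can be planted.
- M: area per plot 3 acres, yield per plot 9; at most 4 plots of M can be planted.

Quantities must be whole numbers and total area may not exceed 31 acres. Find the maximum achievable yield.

44

This is a bounded integer knapsack.
M has the best ratio (9/3); taking only M gives at most 4×9 = 36 (stopped by the supply cap of 4).
Mixing does better — 2×Z and 4×M: area 30 ≤ 31, yield 2·4 + 4·9 = 44.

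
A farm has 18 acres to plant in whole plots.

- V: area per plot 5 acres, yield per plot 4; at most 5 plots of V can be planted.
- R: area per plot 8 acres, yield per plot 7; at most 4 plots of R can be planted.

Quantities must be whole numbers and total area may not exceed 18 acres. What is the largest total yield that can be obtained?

15

R has the best ratio (7/8); taking only R gives at most 2×7 = 14 (stopped by the area limit).
Mixing does better — 2×V and 1×R: area 18 ≤ 18, yield 2·4 + 1·7 = 15.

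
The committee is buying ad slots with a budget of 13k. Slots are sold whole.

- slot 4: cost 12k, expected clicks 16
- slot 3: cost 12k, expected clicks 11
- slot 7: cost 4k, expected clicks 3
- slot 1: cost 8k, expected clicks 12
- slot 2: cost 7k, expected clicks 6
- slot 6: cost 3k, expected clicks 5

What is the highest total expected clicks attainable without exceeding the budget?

17

This is an integer program with binary decision variables.
Allowing fractional choices, the relaxed optimum would be about 19.7, but ad slots are indivisible.
slot 1 + slot 6: cost 8 + 3 = 11 ≤ 13, expected clicks 12 + 5 = 17.
slot 7 + slot 1: cost 4 + 8 = 12 ≤ 13, expected clicks 3 + 12 = 15.
slot 4: cost 12 ≤ 13, expected clicks 16.
Best is slot 1 and slot 6 with total expected clicks 17.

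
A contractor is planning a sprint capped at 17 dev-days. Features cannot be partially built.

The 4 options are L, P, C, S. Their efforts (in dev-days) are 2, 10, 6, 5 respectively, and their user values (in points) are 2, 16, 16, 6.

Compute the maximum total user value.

32

Take P and C: effort 10 + 6 = 16 ≤ 17, user value 16 + 16 = 32.
No other feasible combination does better.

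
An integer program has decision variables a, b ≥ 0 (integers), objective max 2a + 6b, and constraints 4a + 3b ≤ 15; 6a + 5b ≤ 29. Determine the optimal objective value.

(a,b)=(0,5): 4·0+3·5=15≤15, 6·0+5·5=25≤29, objective 30.
(a,b)=(0,4): 4·0+3·4=12≤15, 6·0+5·4=20≤29, objective 24.
Maximum is 30 at (a,b)=(0,5).

30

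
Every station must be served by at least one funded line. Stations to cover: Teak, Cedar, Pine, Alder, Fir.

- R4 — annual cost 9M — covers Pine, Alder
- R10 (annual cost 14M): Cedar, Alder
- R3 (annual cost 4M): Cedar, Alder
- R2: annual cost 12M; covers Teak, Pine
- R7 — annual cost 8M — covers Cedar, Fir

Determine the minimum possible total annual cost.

24

Choose R3, R2, and R7: together they cover Teak, Cedar, Pine, Alder, Fir — every station.
Total annual cost: 4 + 12 + 8 = 24.
No cover costs less than 24.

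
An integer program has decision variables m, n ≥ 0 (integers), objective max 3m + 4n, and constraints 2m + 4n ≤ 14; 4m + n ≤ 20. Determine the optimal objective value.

Relaxing integrality, the LP optimum is 18.71 at (m,n) = (4.71, 1.14), which is not an integer point.
(m,n)=(3,2): 2·3+4·2=14≤14, 4·3+1·2=14≤20, objective 17.
(m,n)=(4,1): 2·4+4·1=12≤14, 4·4+1·1=17≤20, objective 16.
(m,n)=(5,0): 2·5+4·0=10≤14, 4·5+1·0=20≤20, objective 15.
Maximum is 17 at (m,n)=(3,2).

17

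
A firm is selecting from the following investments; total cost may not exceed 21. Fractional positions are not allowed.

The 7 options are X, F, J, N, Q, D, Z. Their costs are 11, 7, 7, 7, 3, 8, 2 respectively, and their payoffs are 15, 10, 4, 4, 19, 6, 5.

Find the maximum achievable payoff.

This is a 0-1 knapsack instance.
X + Q + Z: cost 11 + 3 + 2 = 16 ≤ 21, payoff 15 + 19 + 5 = 39.
X + F + Q: cost 11 + 7 + 3 = 21 ≤ 21, payoff 15 + 10 + 19 = 44.
F + Q + D + Z: cost 7 + 3 + 8 + 2 = 20 ≤ 21, payoff 10 + 19 + 6 + 5 = 40.
Best is X, F, and Q with total payoff 44.

44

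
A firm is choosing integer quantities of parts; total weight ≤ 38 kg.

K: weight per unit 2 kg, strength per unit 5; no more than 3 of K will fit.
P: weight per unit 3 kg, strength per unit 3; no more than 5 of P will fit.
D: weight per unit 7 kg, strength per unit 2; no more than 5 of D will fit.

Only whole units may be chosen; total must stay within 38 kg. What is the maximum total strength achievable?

34

K has the best ratio (5/2); taking only K gives at most 3×5 = 15 (stopped by the supply cap of 3).
Mixing does better — 3×K, 5×P, and 2×D: weight 35 ≤ 38, strength 3·5 + 5·3 + 2·2 = 34.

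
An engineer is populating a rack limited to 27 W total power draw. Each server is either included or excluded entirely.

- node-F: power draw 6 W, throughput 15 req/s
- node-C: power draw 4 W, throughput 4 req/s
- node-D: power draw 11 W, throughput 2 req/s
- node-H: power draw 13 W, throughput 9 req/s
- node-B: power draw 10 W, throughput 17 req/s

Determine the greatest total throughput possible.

Take node-F, node-C, and node-B: power draw 6 + 4 + 10 = 20 ≤ 27, throughput 15 + 4 + 17 = 36.
No other feasible combination does better.

36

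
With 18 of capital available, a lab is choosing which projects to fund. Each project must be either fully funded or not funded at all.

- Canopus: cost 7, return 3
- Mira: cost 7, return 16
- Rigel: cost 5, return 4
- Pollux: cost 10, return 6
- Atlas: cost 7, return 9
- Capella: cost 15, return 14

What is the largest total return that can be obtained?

Allowing fractional choices, the relaxed optimum would be about 28.7, but projects are indivisible.
Mira + Pollux: cost 7 + 10 = 17 ≤ 18, return 16 + 6 = 22.
Mira + Atlas: cost 7 + 7 = 14 ≤ 18, return 16 + 9 = 25.
Mira + Rigel: cost 7 + 5 = 12 ≤ 18, return 16 + 4 = 20.
Best is Mira and Atlas with total return 25.

25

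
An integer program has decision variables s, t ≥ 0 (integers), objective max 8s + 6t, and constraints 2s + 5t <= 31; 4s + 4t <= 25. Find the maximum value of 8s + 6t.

The continuous relaxation peaks at (6.25, 0) with value 50.00; rounding to a feasible lattice point costs some objective.
(s,t)=(6,0): 2·6+5·0=12≤31, 4·6+4·0=24≤25, objective 48.
(s,t)=(5,1): 2·5+5·1=15≤31, 4·5+4·1=24≤25, objective 46.
Maximum is 48 at (s,t)=(6,0).

48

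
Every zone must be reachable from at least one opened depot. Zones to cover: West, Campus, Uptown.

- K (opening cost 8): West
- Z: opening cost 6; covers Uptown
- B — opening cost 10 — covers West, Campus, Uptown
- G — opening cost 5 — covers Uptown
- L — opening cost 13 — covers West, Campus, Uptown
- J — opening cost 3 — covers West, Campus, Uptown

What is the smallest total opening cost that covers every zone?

J alone covers West, Campus, Uptown — every zone.
Total opening cost: 3.
No cover costs less than 3.

3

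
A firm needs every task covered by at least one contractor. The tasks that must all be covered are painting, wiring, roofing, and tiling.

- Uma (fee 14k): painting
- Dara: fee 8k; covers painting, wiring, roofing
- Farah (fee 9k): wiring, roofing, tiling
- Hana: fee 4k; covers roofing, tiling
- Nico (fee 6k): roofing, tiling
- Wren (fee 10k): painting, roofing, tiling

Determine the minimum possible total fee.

12

Choose Dara and Hana: together they cover painting, wiring, roofing, tiling — every task.
Total fee: 8 + 4 = 12.
No cover costs less than 12.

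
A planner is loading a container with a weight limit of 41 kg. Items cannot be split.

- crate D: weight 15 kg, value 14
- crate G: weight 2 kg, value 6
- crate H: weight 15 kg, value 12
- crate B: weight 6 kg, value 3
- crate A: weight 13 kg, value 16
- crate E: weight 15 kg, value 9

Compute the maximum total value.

39

This is a 0-1 knapsack instance.
Allowing fractional choices, the relaxed optimum would be about 44.8, but items are indivisible.
crate D + crate G + crate A: weight 15 + 2 + 13 = 30 ≤ 41, value 14 + 6 + 16 = 36.
crate G + crate H + crate B + crate A: weight 2 + 15 + 6 + 13 = 36 ≤ 41, value 6 + 12 + 3 + 16 = 37.
crate D + crate G + crate B + crate A: weight 15 + 2 + 6 + 13 = 36 ≤ 41, value 14 + 6 + 3 + 16 = 39.
Best is crate D, crate G, crate B, and crate A with total value 39.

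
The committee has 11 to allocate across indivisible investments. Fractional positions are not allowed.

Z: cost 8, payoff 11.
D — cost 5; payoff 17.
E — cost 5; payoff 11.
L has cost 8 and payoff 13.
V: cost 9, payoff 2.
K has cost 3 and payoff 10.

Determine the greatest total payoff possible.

28

This is an integer program with binary decision variables.
D + E: cost 5 + 5 = 10 ≤ 11, payoff 17 + 11 = 28.
D + K: cost 5 + 3 = 8 ≤ 11, payoff 17 + 10 = 27.
L + K: cost 8 + 3 = 11 ≤ 11, payoff 13 + 10 = 23.
Best is D and E with total payoff 28.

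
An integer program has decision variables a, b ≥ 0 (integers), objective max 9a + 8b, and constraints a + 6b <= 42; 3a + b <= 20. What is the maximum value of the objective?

(a,b)=(5,5): 1·5+6·5=35≤42, 3·5+1·5=20≤20, objective 85.
(a,b)=(4,6): 1·4+6·6=40≤42, 3·4+1·6=18≤20, objective 84.
(a,b)=(5,4): 1·5+6·4=29≤42, 3·5+1·4=19≤20, objective 77.
No feasible integer point exceeds 85.

85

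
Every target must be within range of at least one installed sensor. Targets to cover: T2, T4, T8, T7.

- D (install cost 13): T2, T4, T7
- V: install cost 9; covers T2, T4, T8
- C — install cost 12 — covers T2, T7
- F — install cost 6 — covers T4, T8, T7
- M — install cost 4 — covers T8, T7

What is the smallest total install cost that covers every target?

13

Choose V and M: together they cover T2, T4, T8, T7 — every target.
Total install cost: 9 + 4 = 13.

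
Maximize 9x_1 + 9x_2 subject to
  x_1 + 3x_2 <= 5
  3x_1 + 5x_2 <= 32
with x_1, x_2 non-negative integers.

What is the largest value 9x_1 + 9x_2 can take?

(x_1,x_2)=(5,0): 1·5+3·0=5≤5, 3·5+5·0=15≤32, objective 45.
(x_1,x_2)=(4,0): 1·4+3·0=4≤5, 3·4+5·0=12≤32, objective 36.
Maximum is 45 at (x_1,x_2)=(5,0).

45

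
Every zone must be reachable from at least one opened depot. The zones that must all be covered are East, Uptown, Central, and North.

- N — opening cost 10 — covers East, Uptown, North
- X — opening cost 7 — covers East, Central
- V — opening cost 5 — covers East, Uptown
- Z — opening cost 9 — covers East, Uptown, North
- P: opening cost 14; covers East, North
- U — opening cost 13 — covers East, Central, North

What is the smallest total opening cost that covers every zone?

16

This is an integer covering problem.
The greedy cost-per-new-zone heuristic would pick V and U for 18, but a cheaper cover exists.
Choose X and Z: together they cover East, Uptown, Central, North — every zone.
Total opening cost: 7 + 9 = 16.
No cover costs less than 16.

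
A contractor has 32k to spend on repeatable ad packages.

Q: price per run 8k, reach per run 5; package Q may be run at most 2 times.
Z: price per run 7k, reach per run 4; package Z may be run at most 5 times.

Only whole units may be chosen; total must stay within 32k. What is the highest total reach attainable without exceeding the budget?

18

1×Q and 3×Z: price 29 ≤ 32, reach 1·5 + 3·4 = 17.
2×Q and 2×Z: price 30 ≤ 32, reach 2·5 + 2·4 = 18.
Best is 18.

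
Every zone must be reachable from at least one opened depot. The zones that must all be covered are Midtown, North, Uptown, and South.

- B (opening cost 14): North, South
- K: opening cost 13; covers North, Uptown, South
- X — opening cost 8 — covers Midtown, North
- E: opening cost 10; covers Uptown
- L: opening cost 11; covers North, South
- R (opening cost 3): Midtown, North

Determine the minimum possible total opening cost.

Choose K and R: together they cover Midtown, North, Uptown, South — every zone.
Total opening cost: 13 + 3 = 16.
No cover costs less than 16.

16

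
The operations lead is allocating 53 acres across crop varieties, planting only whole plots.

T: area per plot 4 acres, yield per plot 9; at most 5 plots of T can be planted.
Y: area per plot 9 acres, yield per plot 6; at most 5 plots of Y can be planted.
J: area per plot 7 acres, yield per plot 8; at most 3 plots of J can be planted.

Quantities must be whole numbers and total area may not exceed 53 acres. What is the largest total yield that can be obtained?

75

This is a bounded integer knapsack.
T has the best ratio (9/4); taking only T gives at most 5×9 = 45 (stopped by the supply cap of 5).
Mixing does better — 5×T, 1×Y, and 3×J: area 50 ≤ 53, yield 5·9 + 1·6 + 3·8 = 75.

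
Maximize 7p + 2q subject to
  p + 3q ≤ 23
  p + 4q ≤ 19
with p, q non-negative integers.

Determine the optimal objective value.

133

(p,q)=(19,0) is feasible, giving 133.
(p,q)=(18,0) is feasible, giving 126.
The best lattice point is (19,0), giving 133.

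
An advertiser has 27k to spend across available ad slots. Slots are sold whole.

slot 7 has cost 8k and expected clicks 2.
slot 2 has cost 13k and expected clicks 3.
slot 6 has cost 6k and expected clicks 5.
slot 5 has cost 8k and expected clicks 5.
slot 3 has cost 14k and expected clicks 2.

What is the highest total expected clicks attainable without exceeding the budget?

13

Take slot 2, slot 6, and slot 5: cost 13 + 6 + 8 = 27 ≤ 27, expected clicks 3 + 5 + 5 = 13.
No other feasible combination does better.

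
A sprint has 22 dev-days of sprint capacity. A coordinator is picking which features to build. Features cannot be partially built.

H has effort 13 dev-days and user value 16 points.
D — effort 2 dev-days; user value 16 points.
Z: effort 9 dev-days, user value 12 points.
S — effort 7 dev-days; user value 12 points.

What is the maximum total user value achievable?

44

Treat it as a binary knapsack problem.
Take H, D, and S: effort 13 + 2 + 7 = 22 ≤ 22, user value 16 + 16 + 12 = 44.
No other feasible combination does better.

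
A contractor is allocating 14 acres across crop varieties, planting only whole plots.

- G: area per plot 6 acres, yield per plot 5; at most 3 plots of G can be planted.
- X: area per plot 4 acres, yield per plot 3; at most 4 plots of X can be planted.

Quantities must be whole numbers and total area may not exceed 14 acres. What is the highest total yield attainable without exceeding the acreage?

1×G and 2×X: area 14 ≤ 14, yield 1·5 + 2·3 = 11.
2×G: area 12 ≤ 14, yield 2·5 = 10.
Best is 11.

11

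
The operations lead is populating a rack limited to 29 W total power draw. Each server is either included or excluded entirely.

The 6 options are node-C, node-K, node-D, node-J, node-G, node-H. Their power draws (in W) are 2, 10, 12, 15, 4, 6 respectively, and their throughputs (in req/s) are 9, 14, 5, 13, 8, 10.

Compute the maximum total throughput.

41

node-C + node-K + node-G + node-H: power draw 2 + 10 + 4 + 6 = 22 ≤ 29, throughput 9 + 14 + 8 + 10 = 41.
node-C + node-J + node-G + node-H: power draw 2 + 15 + 4 + 6 = 27 ≤ 29, throughput 9 + 13 + 8 + 10 = 40.
node-C + node-K + node-J: power draw 2 + 10 + 15 = 27 ≤ 29, throughput 9 + 14 + 13 = 36.
Best is node-C, node-K, node-G, and node-H with total throughput 41.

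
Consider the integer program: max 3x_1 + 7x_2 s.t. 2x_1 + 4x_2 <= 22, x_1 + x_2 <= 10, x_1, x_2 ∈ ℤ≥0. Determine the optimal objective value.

Relaxing integrality, the LP optimum is 38.50 at (x_1,x_2) = (0, 5.5), which is not an integer point.
(x_1,x_2)=(1,5): 2·1+4·5=22≤22, 1·1+1·5=6≤10, objective 38.
(x_1,x_2)=(0,5): 2·0+4·5=20≤22, 1·0+1·5=5≤10, objective 35.
(x_1,x_2)=(2,4): 2·2+4·4=20≤22, 1·2+1·4=6≤10, objective 34.
The best lattice point is (1,5), giving 38.

38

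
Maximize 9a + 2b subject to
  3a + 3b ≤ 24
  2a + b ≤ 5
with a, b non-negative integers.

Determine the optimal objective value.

(a,b)=(2,1): 3·2+3·1=9≤24, 2·2+1·1=5≤5, objective 20.
(a,b)=(2,0): 3·2+3·0=6≤24, 2·2+1·0=4≤5, objective 18.
(a,b)=(1,2): 3·1+3·2=9≤24, 2·1+1·2=4≤5, objective 13.
(a,b)=(1,1): 3·1+3·1=6≤24, 2·1+1·1=3≤5, objective 11.
Maximum is 20 at (a,b)=(2,1).

20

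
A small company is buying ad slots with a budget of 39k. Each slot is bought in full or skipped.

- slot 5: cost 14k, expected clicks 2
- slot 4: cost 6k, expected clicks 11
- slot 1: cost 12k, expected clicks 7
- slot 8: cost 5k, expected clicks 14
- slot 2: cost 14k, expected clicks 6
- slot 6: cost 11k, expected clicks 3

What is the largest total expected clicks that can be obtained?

Allowing fractional choices, the relaxed optimum would be about 38.5, but ad slots are indivisible.
slot 4 + slot 8 + slot 2 + slot 6: cost 6 + 5 + 14 + 11 = 36 ≤ 39, expected clicks 11 + 14 + 6 + 3 = 34.
slot 4 + slot 1 + slot 8 + slot 6: cost 6 + 12 + 5 + 11 = 34 ≤ 39, expected clicks 11 + 7 + 14 + 3 = 35.
slot 4 + slot 1 + slot 8 + slot 2: cost 6 + 12 + 5 + 14 = 37 ≤ 39, expected clicks 11 + 7 + 14 + 6 = 38.
Best is slot 4, slot 1, slot 8, and slot 2 with total expected clicks 38.

38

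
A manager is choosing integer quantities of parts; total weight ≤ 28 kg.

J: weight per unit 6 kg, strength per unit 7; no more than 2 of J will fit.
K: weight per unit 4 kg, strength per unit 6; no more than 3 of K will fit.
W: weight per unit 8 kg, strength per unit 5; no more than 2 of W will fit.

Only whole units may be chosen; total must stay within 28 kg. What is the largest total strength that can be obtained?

32

2×J, 2×K, and 1×W: weight 28 ≤ 28, strength 2·7 + 2·6 + 1·5 = 31.
2×J and 3×K: weight 24 ≤ 28, strength 2·7 + 3·6 = 32.
Best is 32.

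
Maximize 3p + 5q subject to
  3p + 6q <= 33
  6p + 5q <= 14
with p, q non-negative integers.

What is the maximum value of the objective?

10

(p,q)=(0,2) is feasible, giving 10.
(p,q)=(1,1) is feasible, giving 8.
(p,q)=(0,1) is feasible, giving 5.
The best lattice point is (0,2), giving 10.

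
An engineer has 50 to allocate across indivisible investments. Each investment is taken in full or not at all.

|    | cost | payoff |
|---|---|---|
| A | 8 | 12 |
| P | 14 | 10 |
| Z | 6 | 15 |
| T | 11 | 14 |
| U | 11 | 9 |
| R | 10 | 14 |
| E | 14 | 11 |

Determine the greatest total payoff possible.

Treat it as a binary knapsack problem.
Allowing fractional choices, the relaxed optimum would be about 67.1, but investments are indivisible.
A + Z + T + U + R: cost 8 + 6 + 11 + 11 + 10 = 46 ≤ 50, payoff 12 + 15 + 14 + 9 + 14 = 64.
A + Z + T + R + E: cost 8 + 6 + 11 + 10 + 14 = 49 ≤ 50, payoff 12 + 15 + 14 + 14 + 11 = 66.
A + P + Z + T + R: cost 8 + 14 + 6 + 11 + 10 = 49 ≤ 50, payoff 12 + 10 + 15 + 14 + 14 = 65.
Best is A, Z, T, R, and E with total payoff 66.

66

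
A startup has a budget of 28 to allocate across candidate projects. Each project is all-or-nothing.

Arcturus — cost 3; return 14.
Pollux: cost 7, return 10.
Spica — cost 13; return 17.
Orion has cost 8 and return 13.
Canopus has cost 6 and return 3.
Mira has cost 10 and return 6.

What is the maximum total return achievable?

Allowing fractional choices, the relaxed optimum would be about 50.1, but projects are indivisible.
Arcturus + Spica + Orion: cost 3 + 13 + 8 = 24 ≤ 28, return 14 + 17 + 13 = 44.
Arcturus + Pollux + Orion + Mira: cost 3 + 7 + 8 + 10 = 28 ≤ 28, return 14 + 10 + 13 + 6 = 43.
Arcturus + Pollux + Spica: cost 3 + 7 + 13 = 23 ≤ 28, return 14 + 10 + 17 = 41.
Best is Arcturus, Spica, and Orion with total return 44.

44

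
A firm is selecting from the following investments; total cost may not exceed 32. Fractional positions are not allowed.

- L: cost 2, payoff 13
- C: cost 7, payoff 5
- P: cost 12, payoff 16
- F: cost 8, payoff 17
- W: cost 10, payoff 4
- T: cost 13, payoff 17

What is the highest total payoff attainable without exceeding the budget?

Take L, C, F, and T: cost 2 + 7 + 8 + 13 = 30 ≤ 32, payoff 13 + 5 + 17 + 17 = 52.
No other feasible combination does better.

52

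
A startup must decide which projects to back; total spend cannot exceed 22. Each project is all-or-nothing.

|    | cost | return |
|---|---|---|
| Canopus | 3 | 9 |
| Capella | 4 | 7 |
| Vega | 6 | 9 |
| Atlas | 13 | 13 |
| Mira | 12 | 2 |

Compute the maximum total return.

31

Canopus + Capella + Atlas: cost 3 + 4 + 13 = 20 ≤ 22, return 9 + 7 + 13 = 29.
Canopus + Vega + Atlas: cost 3 + 6 + 13 = 22 ≤ 22, return 9 + 9 + 13 = 31.
Best is Canopus, Vega, and Atlas with total return 31.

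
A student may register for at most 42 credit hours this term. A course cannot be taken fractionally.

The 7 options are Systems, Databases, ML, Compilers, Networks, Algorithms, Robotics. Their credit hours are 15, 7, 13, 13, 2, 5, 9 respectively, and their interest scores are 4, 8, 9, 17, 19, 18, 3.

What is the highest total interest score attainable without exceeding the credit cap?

Allowing fractional choices, the relaxed optimum would be about 71.7, but courses are indivisible.
ML + Compilers + Networks + Algorithms + Robotics: credit hours 13 + 13 + 2 + 5 + 9 = 42 ≤ 42, interest score 9 + 17 + 19 + 18 + 3 = 66.
Systems + Databases + Compilers + Networks + Algorithms: credit hours 15 + 7 + 13 + 2 + 5 = 42 ≤ 42, interest score 4 + 8 + 17 + 19 + 18 = 66.
Databases + ML + Compilers + Networks + Algorithms: credit hours 7 + 13 + 13 + 2 + 5 = 40 ≤ 42, interest score 8 + 9 + 17 + 19 + 18 = 71.
Best is Databases, ML, Compilers, Networks, and Algorithms with total interest score 71.

71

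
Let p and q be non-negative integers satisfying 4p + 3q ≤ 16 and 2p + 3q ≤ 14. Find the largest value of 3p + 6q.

Relaxing integrality, the LP optimum is 28.00 at (p,q) = (0, 4.67), which is not an integer point.
(p,q)=(1,4): 4·1+3·4=16≤16, 2·1+3·4=14≤14, objective 27.
(p,q)=(0,4): 4·0+3·4=12≤16, 2·0+3·4=12≤14, objective 24.
(p,q)=(1,3): 4·1+3·3=13≤16, 2·1+3·3=11≤14, objective 21.
The best lattice point is (1,4), giving 27.

27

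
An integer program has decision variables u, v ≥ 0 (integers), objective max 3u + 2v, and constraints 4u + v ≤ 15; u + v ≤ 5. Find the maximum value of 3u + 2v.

13

Relaxing integrality, the LP optimum is 13.33 at (u,v) = (3.33, 1.67), which is not an integer point.
(u,v)=(3,2): 4·3+1·2=14≤15, 1·3+1·2=5≤5, objective 13.
(u,v)=(2,3): 4·2+1·3=11≤15, 1·2+1·3=5≤5, objective 12.
(u,v)=(3,1): 4·3+1·1=13≤15, 1·3+1·1=4≤5, objective 11.
(u,v)=(2,2): 4·2+1·2=10≤15, 1·2+1·2=4≤5, objective 10.
No feasible integer point exceeds 13.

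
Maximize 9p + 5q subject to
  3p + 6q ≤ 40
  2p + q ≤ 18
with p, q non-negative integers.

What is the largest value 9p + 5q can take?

Relaxing integrality, the LP optimum is 82.44 at (p,q) = (7.56, 2.89), which is not an integer point.
(p,q)=(8,2): 3·8+6·2=36≤40, 2·8+1·2=18≤18, objective 82.
(p,q)=(7,3): 3·7+6·3=39≤40, 2·7+1·3=17≤18, objective 78.
No feasible integer point exceeds 82.

82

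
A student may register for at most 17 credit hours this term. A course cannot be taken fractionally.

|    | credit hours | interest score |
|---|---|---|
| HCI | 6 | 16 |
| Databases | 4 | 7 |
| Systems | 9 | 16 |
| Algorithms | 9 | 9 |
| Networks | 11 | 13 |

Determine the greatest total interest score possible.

32

Take HCI and Systems: credit hours 6 + 9 = 15 ≤ 17, interest score 16 + 16 = 32.
No other feasible combination does better.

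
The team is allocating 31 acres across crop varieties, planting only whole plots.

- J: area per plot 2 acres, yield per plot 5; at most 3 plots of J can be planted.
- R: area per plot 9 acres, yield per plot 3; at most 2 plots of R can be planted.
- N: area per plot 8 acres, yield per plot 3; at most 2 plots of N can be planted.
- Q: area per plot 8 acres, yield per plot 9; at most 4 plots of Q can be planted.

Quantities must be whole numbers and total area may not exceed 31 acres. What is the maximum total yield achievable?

J has the best ratio (5/2); taking only J gives at most 3×5 = 15 (stopped by the supply cap of 3).
Mixing does better — 3×J and 3×Q: area 30 ≤ 31, yield 3·5 + 3·9 = 42.

42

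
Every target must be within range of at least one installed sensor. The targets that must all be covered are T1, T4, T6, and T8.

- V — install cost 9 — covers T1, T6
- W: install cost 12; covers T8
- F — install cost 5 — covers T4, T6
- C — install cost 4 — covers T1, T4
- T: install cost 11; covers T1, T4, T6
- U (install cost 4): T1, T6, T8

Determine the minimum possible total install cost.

Choose C and U: together they cover T1, T4, T6, T8 — every target.
Total install cost: 4 + 4 = 8.

8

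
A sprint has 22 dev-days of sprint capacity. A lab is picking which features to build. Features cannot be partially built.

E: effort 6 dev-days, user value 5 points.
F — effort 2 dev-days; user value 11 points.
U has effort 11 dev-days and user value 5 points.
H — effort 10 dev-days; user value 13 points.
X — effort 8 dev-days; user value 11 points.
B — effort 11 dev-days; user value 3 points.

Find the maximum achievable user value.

Take F, H, and X: effort 2 + 10 + 8 = 20 ≤ 22, user value 11 + 13 + 11 = 35.
No other feasible combination does better.

35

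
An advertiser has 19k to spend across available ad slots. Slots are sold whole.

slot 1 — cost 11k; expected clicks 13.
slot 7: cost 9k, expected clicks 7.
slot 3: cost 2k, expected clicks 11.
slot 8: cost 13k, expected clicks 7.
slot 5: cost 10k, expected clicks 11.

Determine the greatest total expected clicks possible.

24

Take slot 1 and slot 3: cost 11 + 2 = 13 ≤ 19, expected clicks 13 + 11 = 24.
No other feasible combination does better.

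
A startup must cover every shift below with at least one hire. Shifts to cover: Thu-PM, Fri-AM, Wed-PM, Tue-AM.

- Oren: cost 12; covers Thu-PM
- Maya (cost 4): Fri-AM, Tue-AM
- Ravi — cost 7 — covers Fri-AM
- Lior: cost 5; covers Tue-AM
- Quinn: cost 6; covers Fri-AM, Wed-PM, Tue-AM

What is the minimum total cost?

18

Choose Oren and Quinn: together they cover Thu-PM, Fri-AM, Wed-PM, Tue-AM — every shift.
Total cost: 12 + 6 = 18.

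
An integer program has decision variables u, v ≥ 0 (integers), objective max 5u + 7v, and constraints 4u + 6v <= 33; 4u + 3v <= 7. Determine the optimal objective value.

14

The continuous relaxation peaks at (0, 2.33) with value 16.33; rounding to a feasible lattice point costs some objective.
(u,v)=(0,2): 4·0+6·2=12≤33, 4·0+3·2=6≤7, objective 14.
(u,v)=(1,1): 4·1+6·1=10≤33, 4·1+3·1=7≤7, objective 12.
(u,v)=(0,1): 4·0+6·1=6≤33, 4·0+3·1=3≤7, objective 7.
The best lattice point is (0,2), giving 14.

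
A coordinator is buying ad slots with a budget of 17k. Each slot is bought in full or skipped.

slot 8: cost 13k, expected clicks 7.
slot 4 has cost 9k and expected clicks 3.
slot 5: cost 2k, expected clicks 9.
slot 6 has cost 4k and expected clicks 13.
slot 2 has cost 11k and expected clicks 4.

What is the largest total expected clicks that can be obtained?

26

slot 4 + slot 5 + slot 6: cost 9 + 2 + 4 = 15 ≤ 17, expected clicks 3 + 9 + 13 = 25.
slot 5 + slot 6 + slot 2: cost 2 + 4 + 11 = 17 ≤ 17, expected clicks 9 + 13 + 4 = 26.
Best is slot 5, slot 6, and slot 2 with total expected clicks 26.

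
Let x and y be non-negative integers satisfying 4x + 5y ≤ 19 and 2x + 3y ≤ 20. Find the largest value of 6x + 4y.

(x,y)=(4,0): 4·4+5·0=16≤19, 2·4+3·0=8≤20, objective 24.
(x,y)=(3,1): 4·3+5·1=17≤19, 2·3+3·1=9≤20, objective 22.
No feasible integer point exceeds 24.

24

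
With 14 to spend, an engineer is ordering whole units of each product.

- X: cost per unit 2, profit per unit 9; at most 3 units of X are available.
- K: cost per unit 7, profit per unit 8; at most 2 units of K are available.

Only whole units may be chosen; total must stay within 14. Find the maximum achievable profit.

35

3×X and 1×K: cost 13 ≤ 14, profit 3·9 + 1·8 = 35.
3×X: cost 6 ≤ 14, profit 3·9 = 27.
Best is 35.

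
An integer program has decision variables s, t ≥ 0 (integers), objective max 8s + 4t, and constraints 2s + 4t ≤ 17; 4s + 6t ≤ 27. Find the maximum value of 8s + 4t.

Relaxing integrality, the LP optimum is 54.00 at (s,t) = (6.75, 0), which is not an integer point.
(s,t)=(6,0): 2·6+4·0=12≤17, 4·6+6·0=24≤27, objective 48.
(s,t)=(5,1): 2·5+4·1=14≤17, 4·5+6·1=26≤27, objective 44.
(s,t)=(5,0): 2·5+4·0=10≤17, 4·5+6·0=20≤27, objective 40.
The best lattice point is (6,0), giving 48.

48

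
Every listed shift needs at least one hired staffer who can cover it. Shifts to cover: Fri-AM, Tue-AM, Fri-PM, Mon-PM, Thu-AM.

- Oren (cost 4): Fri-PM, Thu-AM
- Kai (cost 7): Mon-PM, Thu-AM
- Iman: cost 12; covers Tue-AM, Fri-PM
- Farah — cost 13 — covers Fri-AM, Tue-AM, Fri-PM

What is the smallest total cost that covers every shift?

20

This is a weighted set-cover instance.
The greedy cost-per-new-shift heuristic would pick Oren, Farah, and Kai for 24, but a cheaper cover exists.
Choose Kai and Farah: together they cover Fri-AM, Tue-AM, Fri-PM, Mon-PM, Thu-AM — every shift.
Total cost: 7 + 13 = 20.
No cover costs less than 20.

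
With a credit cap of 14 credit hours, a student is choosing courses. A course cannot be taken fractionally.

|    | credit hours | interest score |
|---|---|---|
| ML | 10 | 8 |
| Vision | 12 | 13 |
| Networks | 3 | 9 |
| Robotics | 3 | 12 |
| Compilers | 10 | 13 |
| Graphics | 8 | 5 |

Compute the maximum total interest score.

Treat it as a binary knapsack problem.
Networks + Robotics + Graphics: credit hours 3 + 3 + 8 = 14 ≤ 14, interest score 9 + 12 + 5 = 26.
Robotics + Compilers: credit hours 3 + 10 = 13 ≤ 14, interest score 12 + 13 = 25.
Best is Networks, Robotics, and Graphics with total interest score 26.

26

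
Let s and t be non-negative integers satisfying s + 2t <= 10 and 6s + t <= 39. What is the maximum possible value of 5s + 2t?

(s,t)=(6,2) is feasible, giving 34.
(s,t)=(6,1) is feasible, giving 32.
(s,t)=(6,0) is feasible, giving 30.
(s,t)=(5,2) is feasible, giving 29.
The best lattice point is (6,2), giving 34.

34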